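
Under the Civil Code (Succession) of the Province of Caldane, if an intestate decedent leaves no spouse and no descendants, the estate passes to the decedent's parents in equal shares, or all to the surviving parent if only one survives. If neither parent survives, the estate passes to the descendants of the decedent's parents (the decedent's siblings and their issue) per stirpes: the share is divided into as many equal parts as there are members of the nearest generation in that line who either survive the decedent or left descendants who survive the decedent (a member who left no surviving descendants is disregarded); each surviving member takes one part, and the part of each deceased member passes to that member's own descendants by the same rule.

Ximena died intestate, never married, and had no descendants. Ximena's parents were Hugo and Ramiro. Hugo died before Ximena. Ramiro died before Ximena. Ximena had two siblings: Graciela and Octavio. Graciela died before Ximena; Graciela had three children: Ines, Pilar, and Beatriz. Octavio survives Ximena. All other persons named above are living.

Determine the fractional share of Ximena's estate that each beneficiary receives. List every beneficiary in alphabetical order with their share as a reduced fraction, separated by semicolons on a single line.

Beatriz 1/6; Ines 1/6; Octavio 1/2; Pilar 1/6

Neither parent survives and there are no descendants, so the estate passes to Ximena's siblings and their issue per stirpes.
The estate is divided into 2 equal shares of 1/2 among Graciela, Octavio.
Graciela predeceased; the 1/2 allotted to Graciela's branch passes to Graciela's issue by representation.
The 1/2 is divided into 3 equal shares of 1/6 among Ines, Pilar, Beatriz.
Ines is living and takes 1/6.
Pilar is living and takes 1/6.
Beatriz is living and takes 1/6.
Octavio is living and takes 1/2.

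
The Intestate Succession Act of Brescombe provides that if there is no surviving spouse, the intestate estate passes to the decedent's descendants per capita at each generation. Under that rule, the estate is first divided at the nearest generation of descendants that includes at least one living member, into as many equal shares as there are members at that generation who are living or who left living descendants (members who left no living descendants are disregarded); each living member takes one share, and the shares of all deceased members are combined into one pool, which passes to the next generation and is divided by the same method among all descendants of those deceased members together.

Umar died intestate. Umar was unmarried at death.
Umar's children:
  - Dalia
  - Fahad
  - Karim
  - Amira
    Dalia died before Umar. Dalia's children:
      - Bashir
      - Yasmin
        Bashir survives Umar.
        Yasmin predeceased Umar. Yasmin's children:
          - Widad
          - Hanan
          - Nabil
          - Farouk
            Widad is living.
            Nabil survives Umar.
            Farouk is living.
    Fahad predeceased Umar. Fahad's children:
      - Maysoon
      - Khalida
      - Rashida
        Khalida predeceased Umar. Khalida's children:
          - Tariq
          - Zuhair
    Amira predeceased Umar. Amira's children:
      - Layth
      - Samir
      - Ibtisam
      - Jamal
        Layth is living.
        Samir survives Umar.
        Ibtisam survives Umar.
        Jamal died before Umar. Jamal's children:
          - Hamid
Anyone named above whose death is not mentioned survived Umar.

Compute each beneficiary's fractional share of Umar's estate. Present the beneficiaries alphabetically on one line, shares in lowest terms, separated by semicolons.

Bashir 1/12; Farouk 1/28; Hamid 1/28; Hanan 1/28; Ibtisam 1/12; Karim 1/4; Layth 1/12; Maysoon 1/12; Nabil 1/28; Rashida 1/12; Samir 1/12; Tariq 1/28; Widad 1/28; Zuhair 1/28

There is no surviving spouse, so the entire estate passes to Umar's descendants per capita at each generation.
At generation 1 (Dalia, Fahad, Karim, Amira) there are 4 shares of (1)/4 = 1/4 each.
Living: Karim — each takes 1/4.
Deceased: Dalia, Fahad, and Amira. Their combined 3/4 is pooled and carried to generation 2.
At generation 2 (Bashir, Yasmin, Maysoon, Khalida, Rashida, Layth, Samir, Ibtisam, Jamal) there are 9 shares of (3/4)/9 = 1/12 each.
Living: Bashir, Maysoon, Rashida, Layth, Samir, and Ibtisam — each takes 1/12.
Deceased: Yasmin, Khalida, and Jamal. Their combined 1/4 is pooled and carried to generation 3.
At generation 3 (Widad, Hanan, Nabil, Farouk, Tariq, Zuhair, Hamid) there are 7 shares of (1/4)/7 = 1/28 each.
Living: Widad, Hanan, Nabil, Farouk, Tariq, Zuhair, and Hamid — each takes 1/28.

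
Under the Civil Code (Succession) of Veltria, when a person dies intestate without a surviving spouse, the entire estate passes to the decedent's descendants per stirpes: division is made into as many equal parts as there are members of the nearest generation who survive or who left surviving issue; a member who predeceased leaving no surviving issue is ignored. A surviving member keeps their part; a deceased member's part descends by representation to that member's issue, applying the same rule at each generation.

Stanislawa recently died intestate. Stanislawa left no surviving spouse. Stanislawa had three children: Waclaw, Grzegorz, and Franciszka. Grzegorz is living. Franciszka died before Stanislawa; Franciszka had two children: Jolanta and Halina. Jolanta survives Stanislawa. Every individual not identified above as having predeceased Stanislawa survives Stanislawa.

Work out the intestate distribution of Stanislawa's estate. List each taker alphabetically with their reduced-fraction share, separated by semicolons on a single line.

There is no surviving spouse, so the entire estate passes to Stanislawa's descendants per stirpes.
The estate is divided into 3 equal shares of 1/3 among Waclaw, Grzegorz, Franciszka.
Waclaw is living and takes 1/3.
Grzegorz is living and takes 1/3.
Franciszka predeceased; the 1/3 allotted to Franciszka's branch passes to Franciszka's issue by representation.
The 1/3 is divided into 2 equal shares of 1/6 among Jolanta, Halina.
Jolanta is living and takes 1/6.
Halina is living and takes 1/6.

Grzegorz 1/3; Halina 1/6; Jolanta 1/6; Waclaw 1/3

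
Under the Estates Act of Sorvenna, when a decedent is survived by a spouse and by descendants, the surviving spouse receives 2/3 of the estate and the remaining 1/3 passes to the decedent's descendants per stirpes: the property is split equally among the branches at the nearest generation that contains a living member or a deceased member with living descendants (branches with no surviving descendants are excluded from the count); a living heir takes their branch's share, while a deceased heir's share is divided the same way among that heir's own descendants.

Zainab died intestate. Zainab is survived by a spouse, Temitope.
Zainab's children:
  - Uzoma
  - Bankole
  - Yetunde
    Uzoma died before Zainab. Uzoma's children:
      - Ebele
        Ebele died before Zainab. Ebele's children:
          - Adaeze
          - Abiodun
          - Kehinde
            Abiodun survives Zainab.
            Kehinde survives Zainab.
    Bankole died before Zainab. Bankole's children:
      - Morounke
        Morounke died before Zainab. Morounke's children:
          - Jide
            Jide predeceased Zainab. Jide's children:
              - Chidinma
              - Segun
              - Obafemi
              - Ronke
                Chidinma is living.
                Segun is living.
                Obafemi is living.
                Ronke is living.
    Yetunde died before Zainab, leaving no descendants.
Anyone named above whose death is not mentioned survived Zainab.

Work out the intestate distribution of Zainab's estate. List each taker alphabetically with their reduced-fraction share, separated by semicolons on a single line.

Abiodun 1/18; Adaeze 1/18; Chidinma 1/24; Kehinde 1/18; Obafemi 1/24; Ronke 1/24; Segun 1/24; Temitope 2/3

Temitope, as surviving spouse, takes 2/3.
The remaining 1/3 passes to Zainab's descendants per stirpes.
Yetunde left no surviving issue, so that branch lapses and is disregarded.
The 1/3 is divided into 2 equal shares of 1/6 among Uzoma, Bankole.
Uzoma predeceased; the 1/6 allotted to Uzoma's branch passes to Uzoma's issue by representation.
Ebele's line is the sole branch at this level, so the full 1/6 passes to Ebele's issue by representation.
The 1/6 is divided into 3 equal shares of 1/18 among Adaeze, Abiodun, Kehinde.
Adaeze is living and takes 1/18.
Abiodun is living and takes 1/18.
Kehinde is living and takes 1/18.
Bankole predeceased; the 1/6 allotted to Bankole's branch passes to Bankole's issue by representation.
Morounke's line is the sole branch at this level, so the full 1/6 passes to Morounke's issue by representation.
Jide's line is the sole branch at this level, so the full 1/6 passes to Jide's issue by representation.
The 1/6 is divided into 4 equal shares of 1/24 among Chidinma, Segun, Obafemi, Ronke.
Chidinma is living and takes 1/24.
Segun is living and takes 1/24.
Obafemi is living and takes 1/24.
Ronke is living and takes 1/24.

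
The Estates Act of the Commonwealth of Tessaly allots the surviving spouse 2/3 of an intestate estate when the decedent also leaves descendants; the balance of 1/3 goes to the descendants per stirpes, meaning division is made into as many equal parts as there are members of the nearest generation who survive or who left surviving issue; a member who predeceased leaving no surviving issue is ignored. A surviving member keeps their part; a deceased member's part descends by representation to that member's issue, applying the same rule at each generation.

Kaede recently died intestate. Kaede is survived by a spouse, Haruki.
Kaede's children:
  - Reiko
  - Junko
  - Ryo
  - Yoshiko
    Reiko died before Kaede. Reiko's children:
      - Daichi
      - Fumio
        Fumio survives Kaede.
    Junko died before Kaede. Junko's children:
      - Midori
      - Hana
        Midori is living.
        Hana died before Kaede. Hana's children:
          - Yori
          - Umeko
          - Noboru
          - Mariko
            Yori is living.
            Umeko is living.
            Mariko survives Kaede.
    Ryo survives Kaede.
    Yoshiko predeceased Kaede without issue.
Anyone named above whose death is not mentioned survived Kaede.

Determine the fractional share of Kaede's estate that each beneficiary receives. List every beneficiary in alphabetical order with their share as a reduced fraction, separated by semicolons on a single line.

Daichi 1/18; Fumio 1/18; Haruki 2/3; Mariko 1/72; Midori 1/18; Noboru 1/72; Ryo 1/9; Umeko 1/72; Yori 1/72

Haruki, as surviving spouse, takes 2/3.
The remaining 1/3 passes to Kaede's descendants per stirpes.
Yoshiko left no surviving issue, so that branch lapses and is disregarded.
The 1/3 is divided into 3 equal shares of 1/9 among Reiko, Junko, Ryo.
Reiko predeceased; the 1/9 allotted to Reiko's branch passes to Reiko's issue by representation.
The 1/9 is divided into 2 equal shares of 1/18 among Daichi, Fumio.
Daichi is living and takes 1/18.
Fumio is living and takes 1/18.
Junko predeceased; the 1/9 allotted to Junko's branch passes to Junko's issue by representation.
The 1/9 is divided into 2 equal shares of 1/18 among Midori, Hana.
Midori is living and takes 1/18.
Hana predeceased; the 1/18 allotted to Hana's branch passes to Hana's issue by representation.
The 1/18 is divided into 4 equal shares of 1/72 among Yori, Umeko, Noboru, Mariko.
Yori is living and takes 1/72.
Umeko is living and takes 1/72.
Noboru is living and takes 1/72.
Mariko is living and takes 1/72.
Ryo is living and takes 1/9.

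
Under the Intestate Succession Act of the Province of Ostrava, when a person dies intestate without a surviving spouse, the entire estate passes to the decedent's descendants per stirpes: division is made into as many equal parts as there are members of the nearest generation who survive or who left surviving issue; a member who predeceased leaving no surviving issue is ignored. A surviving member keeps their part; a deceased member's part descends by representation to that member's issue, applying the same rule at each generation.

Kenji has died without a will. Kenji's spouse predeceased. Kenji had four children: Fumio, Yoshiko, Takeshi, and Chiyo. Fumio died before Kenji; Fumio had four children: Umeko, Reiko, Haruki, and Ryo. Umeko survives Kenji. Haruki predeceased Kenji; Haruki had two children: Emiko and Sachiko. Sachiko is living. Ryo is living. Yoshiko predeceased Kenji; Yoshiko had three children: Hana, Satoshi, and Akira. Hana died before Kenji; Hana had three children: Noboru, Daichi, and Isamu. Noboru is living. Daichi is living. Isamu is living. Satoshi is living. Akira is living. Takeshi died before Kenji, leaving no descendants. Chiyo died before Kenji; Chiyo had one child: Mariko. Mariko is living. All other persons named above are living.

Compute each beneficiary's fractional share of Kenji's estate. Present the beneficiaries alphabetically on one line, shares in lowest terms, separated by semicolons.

Akira 1/9; Daichi 1/27; Emiko 1/24; Isamu 1/27; Mariko 1/3; Noboru 1/27; Reiko 1/12; Ryo 1/12; Sachiko 1/24; Satoshi 1/9; Umeko 1/12

There is no surviving spouse, so the entire estate passes to Kenji's descendants per stirpes.
Takeshi left no surviving issue, so that branch lapses and is disregarded.
The estate is divided into 3 equal shares of 1/3 among Fumio, Yoshiko, Chiyo.
Fumio predeceased; the 1/3 allotted to Fumio's branch passes to Fumio's issue by representation.
The 1/3 is divided into 4 equal shares of 1/12 among Umeko, Reiko, Haruki, Ryo.
Umeko is living and takes 1/12.
Reiko is living and takes 1/12.
Haruki predeceased; the 1/12 allotted to Haruki's branch passes to Haruki's issue by representation.
The 1/12 is divided into 2 equal shares of 1/24 among Emiko, Sachiko.
Emiko is living and takes 1/24.
Sachiko is living and takes 1/24.
Ryo is living and takes 1/12.
Yoshiko predeceased; the 1/3 allotted to Yoshiko's branch passes to Yoshiko's issue by representation.
The 1/3 is divided into 3 equal shares of 1/9 among Hana, Satoshi, Akira.
Hana predeceased; the 1/9 allotted to Hana's branch passes to Hana's issue by representation.
The 1/9 is divided into 3 equal shares of 1/27 among Noboru, Daichi, Isamu.
Noboru is living and takes 1/27.
Daichi is living and takes 1/27.
Isamu is living and takes 1/27.
Satoshi is living and takes 1/9.
Akira is living and takes 1/9.
Chiyo predeceased; the 1/3 allotted to Chiyo's branch passes to Chiyo's issue by representation.
Mariko is the sole taker at this level and receives the full 1/3.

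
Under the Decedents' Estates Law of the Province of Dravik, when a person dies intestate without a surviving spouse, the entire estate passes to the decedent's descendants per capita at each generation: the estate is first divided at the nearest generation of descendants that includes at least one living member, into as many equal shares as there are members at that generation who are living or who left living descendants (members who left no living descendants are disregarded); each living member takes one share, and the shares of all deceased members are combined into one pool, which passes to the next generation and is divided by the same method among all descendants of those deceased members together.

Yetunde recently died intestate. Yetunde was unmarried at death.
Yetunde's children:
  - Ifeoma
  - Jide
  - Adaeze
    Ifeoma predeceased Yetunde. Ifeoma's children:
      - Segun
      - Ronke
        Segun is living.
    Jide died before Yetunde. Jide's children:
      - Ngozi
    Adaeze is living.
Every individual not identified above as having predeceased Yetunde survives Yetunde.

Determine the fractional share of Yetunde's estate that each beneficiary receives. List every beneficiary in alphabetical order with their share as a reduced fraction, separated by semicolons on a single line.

Adaeze 1/3; Ngozi 2/9; Ronke 2/9; Segun 2/9

There is no surviving spouse, so the entire estate passes to Yetunde's descendants per capita at each generation.
At generation 1 (Ifeoma, Jide, Adaeze) there are 3 shares of (1)/3 = 1/3 each.
Living: Adaeze — each takes 1/3.
Deceased: Ifeoma and Jide. Their combined 2/3 is pooled and carried to generation 2.
At generation 2 (Segun, Ronke, Ngozi) there are 3 shares of (2/3)/3 = 2/9 each.
Living: Segun, Ronke, and Ngozi — each takes 2/9.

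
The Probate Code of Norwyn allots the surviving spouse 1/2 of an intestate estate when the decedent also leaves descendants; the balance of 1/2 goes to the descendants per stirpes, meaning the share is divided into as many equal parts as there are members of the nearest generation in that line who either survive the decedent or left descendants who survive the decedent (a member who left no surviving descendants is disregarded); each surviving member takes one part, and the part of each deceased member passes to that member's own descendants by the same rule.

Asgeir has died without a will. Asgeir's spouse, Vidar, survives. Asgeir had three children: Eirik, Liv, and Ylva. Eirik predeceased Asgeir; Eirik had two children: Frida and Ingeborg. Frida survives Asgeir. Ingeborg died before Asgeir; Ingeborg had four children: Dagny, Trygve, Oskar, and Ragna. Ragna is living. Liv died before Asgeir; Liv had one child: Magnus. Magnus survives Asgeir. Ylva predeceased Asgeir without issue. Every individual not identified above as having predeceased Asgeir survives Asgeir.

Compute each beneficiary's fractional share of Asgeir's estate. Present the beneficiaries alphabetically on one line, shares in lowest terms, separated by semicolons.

Dagny 1/32; Frida 1/8; Magnus 1/4; Oskar 1/32; Ragna 1/32; Trygve 1/32; Vidar 1/2

Vidar, as surviving spouse, takes 1/2.
The remaining 1/2 passes to Asgeir's descendants per stirpes.
Ylva left no surviving issue, so that branch lapses and is disregarded.
The 1/2 is divided into 2 equal shares of 1/4 among Eirik, Liv.
Eirik predeceased; the 1/4 allotted to Eirik's branch passes to Eirik's issue by representation.
The 1/4 is divided into 2 equal shares of 1/8 among Frida, Ingeborg.
Frida is living and takes 1/8.
Ingeborg predeceased; the 1/8 allotted to Ingeborg's branch passes to Ingeborg's issue by representation.
The 1/8 is divided into 4 equal shares of 1/32 among Dagny, Trygve, Oskar, Ragna.
Dagny is living and takes 1/32.
Trygve is living and takes 1/32.
Oskar is living and takes 1/32.
Ragna is living and takes 1/32.
Liv predeceased; the 1/4 allotted to Liv's branch passes to Liv's issue by representation.
Magnus is the sole taker at this level and receives the full 1/4.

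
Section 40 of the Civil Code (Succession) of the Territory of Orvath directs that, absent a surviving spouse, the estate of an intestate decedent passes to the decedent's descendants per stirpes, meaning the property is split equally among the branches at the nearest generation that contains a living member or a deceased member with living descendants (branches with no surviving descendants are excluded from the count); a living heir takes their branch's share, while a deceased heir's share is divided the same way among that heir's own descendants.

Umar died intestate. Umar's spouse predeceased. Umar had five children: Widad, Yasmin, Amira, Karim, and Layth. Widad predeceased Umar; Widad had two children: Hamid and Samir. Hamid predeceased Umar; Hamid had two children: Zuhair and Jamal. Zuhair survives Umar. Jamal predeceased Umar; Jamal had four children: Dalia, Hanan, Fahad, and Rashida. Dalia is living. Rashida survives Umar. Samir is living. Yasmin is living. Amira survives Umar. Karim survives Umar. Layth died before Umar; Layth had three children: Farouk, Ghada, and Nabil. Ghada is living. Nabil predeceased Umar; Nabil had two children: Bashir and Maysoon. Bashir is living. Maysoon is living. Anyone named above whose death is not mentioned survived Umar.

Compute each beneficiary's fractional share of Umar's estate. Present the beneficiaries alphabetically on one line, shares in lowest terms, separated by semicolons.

There is no surviving spouse, so the entire estate passes to Umar's descendants per stirpes.
The estate is divided into 5 equal shares of 1/5 among Widad, Yasmin, Amira, Karim, Layth.
Widad predeceased; the 1/5 allotted to Widad's branch passes to Widad's issue by representation.
The 1/5 is divided into 2 equal shares of 1/10 among Hamid, Samir.
Hamid predeceased; the 1/10 allotted to Hamid's branch passes to Hamid's issue by representation.
The 1/10 is divided into 2 equal shares of 1/20 among Zuhair, Jamal.
Zuhair is living and takes 1/20.
Jamal predeceased; the 1/20 allotted to Jamal's branch passes to Jamal's issue by representation.
The 1/20 is divided into 4 equal shares of 1/80 among Dalia, Hanan, Fahad, Rashida.
Dalia is living and takes 1/80.
Hanan is living and takes 1/80.
Fahad is living and takes 1/80.
Rashida is living and takes 1/80.
Samir is living and takes 1/10.
Yasmin is living and takes 1/5.
Amira is living and takes 1/5.
Karim is living and takes 1/5.
Layth predeceased; the 1/5 allotted to Layth's branch passes to Layth's issue by representation.
The 1/5 is divided into 3 equal shares of 1/15 among Farouk, Ghada, Nabil.
Farouk is living and takes 1/15.
Ghada is living and takes 1/15.
Nabil predeceased; the 1/15 allotted to Nabil's branch passes to Nabil's issue by representation.
The 1/15 is divided into 2 equal shares of 1/30 among Bashir, Maysoon.
Bashir is living and takes 1/30.
Maysoon is living and takes 1/30.

Amira 1/5; Bashir 1/30; Dalia 1/80; Fahad 1/80; Farouk 1/15; Ghada 1/15; Hanan 1/80; Karim 1/5; Maysoon 1/30; Rashida 1/80; Samir 1/10; Yasmin 1/5; Zuhair 1/20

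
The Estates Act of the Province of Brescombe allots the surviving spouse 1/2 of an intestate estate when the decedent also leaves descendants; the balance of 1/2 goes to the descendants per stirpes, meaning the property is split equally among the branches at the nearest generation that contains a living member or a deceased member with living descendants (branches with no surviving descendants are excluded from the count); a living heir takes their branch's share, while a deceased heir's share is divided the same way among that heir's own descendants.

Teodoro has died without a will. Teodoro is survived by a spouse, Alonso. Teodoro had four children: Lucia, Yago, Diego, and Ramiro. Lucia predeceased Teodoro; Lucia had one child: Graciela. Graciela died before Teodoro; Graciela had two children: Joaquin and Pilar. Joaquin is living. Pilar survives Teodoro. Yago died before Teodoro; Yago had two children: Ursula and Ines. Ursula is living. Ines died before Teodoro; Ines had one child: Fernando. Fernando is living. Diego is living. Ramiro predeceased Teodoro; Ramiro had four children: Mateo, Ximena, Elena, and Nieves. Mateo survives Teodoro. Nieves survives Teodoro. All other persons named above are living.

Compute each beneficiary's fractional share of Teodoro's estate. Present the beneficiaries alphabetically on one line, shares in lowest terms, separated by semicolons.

Alonso 1/2; Diego 1/8; Elena 1/32; Fernando 1/16; Joaquin 1/16; Mateo 1/32; Nieves 1/32; Pilar 1/16; Ursula 1/16; Ximena 1/32

Alonso, as surviving spouse, takes 1/2.
The remaining 1/2 passes to Teodoro's descendants per stirpes.
The 1/2 is divided into 4 equal shares of 1/8 among Lucia, Yago, Diego, Ramiro.
Lucia predeceased; the 1/8 allotted to Lucia's branch passes to Lucia's issue by representation.
Graciela's line is the sole branch at this level, so the full 1/8 passes to Graciela's issue by representation.
The 1/8 is divided into 2 equal shares of 1/16 among Joaquin, Pilar.
Joaquin is living and takes 1/16.
Pilar is living and takes 1/16.
Yago predeceased; the 1/8 allotted to Yago's branch passes to Yago's issue by representation.
The 1/8 is divided into 2 equal shares of 1/16 among Ursula, Ines.
Ursula is living and takes 1/16.
Ines predeceased; the 1/16 allotted to Ines's branch passes to Ines's issue by representation.
Fernando is the sole taker at this level and receives the full 1/16.
Diego is living and takes 1/8.
Ramiro predeceased; the 1/8 allotted to Ramiro's branch passes to Ramiro's issue by representation.
The 1/8 is divided into 4 equal shares of 1/32 among Mateo, Ximena, Elena, Nieves.
Mateo is living and takes 1/32.
Ximena is living and takes 1/32.
Elena is living and takes 1/32.
Nieves is living and takes 1/32.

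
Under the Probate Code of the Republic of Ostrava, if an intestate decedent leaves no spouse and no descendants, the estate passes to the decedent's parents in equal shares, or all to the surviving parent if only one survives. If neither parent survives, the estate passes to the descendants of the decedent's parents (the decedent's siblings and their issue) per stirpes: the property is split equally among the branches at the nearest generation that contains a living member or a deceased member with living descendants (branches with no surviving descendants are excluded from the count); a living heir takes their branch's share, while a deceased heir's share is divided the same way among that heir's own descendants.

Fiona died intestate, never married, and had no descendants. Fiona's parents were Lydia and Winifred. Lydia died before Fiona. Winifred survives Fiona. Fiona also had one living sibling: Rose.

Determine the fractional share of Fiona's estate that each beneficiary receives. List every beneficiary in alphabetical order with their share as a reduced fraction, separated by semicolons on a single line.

Only one parent, Winifred, survives, so Winifred takes the entire estate. The siblings take nothing because a surviving parent has priority.

Winifred 1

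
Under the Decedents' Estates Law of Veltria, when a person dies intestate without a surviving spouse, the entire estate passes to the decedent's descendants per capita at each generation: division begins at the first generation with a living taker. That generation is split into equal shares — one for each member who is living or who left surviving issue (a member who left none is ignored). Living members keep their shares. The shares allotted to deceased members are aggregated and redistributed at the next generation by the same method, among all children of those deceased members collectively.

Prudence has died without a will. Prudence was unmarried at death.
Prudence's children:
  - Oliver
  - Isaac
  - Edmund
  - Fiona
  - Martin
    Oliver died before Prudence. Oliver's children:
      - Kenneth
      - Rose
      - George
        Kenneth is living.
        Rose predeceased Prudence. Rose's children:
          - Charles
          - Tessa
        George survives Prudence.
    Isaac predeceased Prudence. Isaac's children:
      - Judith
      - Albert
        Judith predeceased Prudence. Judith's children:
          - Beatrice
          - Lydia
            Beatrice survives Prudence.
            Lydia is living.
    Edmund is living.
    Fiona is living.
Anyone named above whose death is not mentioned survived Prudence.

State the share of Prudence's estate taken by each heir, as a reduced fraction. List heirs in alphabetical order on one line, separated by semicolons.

Albert 2/25; Beatrice 1/25; Charles 1/25; Edmund 1/5; Fiona 1/5; George 2/25; Kenneth 2/25; Lydia 1/25; Martin 1/5; Tessa 1/25

There is no surviving spouse, so the entire estate passes to Prudence's descendants per capita at each generation.
At generation 1 (Oliver, Isaac, Edmund, Fiona, Martin) there are 5 shares of (1)/5 = 1/5 each.
Living: Edmund, Fiona, and Martin — each takes 1/5.
Deceased: Oliver and Isaac. Their combined 2/5 is pooled and carried to generation 2.
At generation 2 (Kenneth, Rose, George, Judith, Albert) there are 5 shares of (2/5)/5 = 2/25 each.
Living: Kenneth, George, and Albert — each takes 2/25.
Deceased: Rose and Judith. Their combined 4/25 is pooled and carried to generation 3.
At generation 3 (Charles, Tessa, Beatrice, Lydia) there are 4 shares of (4/25)/4 = 1/25 each.
Living: Charles, Tessa, Beatrice, and Lydia — each takes 1/25.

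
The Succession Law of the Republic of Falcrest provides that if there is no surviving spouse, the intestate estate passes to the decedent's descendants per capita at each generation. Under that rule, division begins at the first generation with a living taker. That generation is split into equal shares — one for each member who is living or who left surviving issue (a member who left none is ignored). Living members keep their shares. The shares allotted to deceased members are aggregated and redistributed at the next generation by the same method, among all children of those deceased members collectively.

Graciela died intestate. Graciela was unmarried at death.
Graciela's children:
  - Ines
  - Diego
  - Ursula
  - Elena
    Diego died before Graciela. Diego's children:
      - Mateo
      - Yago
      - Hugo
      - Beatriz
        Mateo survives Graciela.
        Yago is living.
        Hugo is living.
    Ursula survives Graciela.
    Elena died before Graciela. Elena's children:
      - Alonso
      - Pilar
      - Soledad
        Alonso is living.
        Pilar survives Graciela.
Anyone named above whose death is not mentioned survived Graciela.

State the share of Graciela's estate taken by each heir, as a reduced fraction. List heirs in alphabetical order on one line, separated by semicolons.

There is no surviving spouse, so the entire estate passes to Graciela's descendants per capita at each generation.
At generation 1 (Ines, Diego, Ursula, Elena) there are 4 shares of (1)/4 = 1/4 each.
Living: Ines and Ursula — each takes 1/4.
Deceased: Diego and Elena. Their combined 1/2 is pooled and carried to generation 2.
At generation 2 (Mateo, Yago, Hugo, Beatriz, Alonso, Pilar, Soledad) there are 7 shares of (1/2)/7 = 1/14 each.
Living: Mateo, Yago, Hugo, Beatriz, Alonso, Pilar, and Soledad — each takes 1/14.

Alonso 1/14; Beatriz 1/14; Hugo 1/14; Ines 1/4; Mateo 1/14; Pilar 1/14; Soledad 1/14; Ursula 1/4; Yago 1/14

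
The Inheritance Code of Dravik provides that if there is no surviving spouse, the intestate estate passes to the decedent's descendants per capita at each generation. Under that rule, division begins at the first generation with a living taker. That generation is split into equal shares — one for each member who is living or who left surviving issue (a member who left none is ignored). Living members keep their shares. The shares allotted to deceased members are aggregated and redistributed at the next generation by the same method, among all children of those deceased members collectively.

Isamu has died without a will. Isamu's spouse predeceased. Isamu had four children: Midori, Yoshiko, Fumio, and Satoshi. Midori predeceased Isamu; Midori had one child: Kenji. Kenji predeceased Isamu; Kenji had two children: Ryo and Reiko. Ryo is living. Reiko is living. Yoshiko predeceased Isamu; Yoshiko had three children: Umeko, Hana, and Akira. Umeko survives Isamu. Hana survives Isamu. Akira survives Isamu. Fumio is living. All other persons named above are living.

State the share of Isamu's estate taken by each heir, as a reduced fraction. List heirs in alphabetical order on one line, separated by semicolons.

Akira 1/8; Fumio 1/4; Hana 1/8; Reiko 1/16; Ryo 1/16; Satoshi 1/4; Umeko 1/8

There is no surviving spouse, so the entire estate passes to Isamu's descendants per capita at each generation.
At generation 1 (Midori, Yoshiko, Fumio, Satoshi) there are 4 shares of (1)/4 = 1/4 each.
Living: Fumio and Satoshi — each takes 1/4.
Deceased: Midori and Yoshiko. Their combined 1/2 is pooled and carried to generation 2.
At generation 2 (Kenji, Umeko, Hana, Akira) there are 4 shares of (1/2)/4 = 1/8 each.
Living: Umeko, Hana, and Akira — each takes 1/8.
Deceased: Kenji. That 1/8 share is carried to generation 3.
At generation 3 (Ryo, Reiko) there are 2 shares of (1/8)/2 = 1/16 each.
Living: Ryo and Reiko — each takes 1/16.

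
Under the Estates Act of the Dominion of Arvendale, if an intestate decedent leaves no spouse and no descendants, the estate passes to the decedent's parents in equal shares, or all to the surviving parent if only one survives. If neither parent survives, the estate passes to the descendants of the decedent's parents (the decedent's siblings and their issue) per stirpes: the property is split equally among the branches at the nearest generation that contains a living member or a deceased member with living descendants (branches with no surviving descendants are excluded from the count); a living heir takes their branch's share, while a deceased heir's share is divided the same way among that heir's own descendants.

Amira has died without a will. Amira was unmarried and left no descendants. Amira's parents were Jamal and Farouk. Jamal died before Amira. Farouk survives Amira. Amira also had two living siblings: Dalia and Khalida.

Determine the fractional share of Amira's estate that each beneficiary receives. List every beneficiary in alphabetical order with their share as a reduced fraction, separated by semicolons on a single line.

Farouk 1

Only one parent, Farouk, survives, so Farouk takes the entire estate. The siblings take nothing because a surviving parent has priority.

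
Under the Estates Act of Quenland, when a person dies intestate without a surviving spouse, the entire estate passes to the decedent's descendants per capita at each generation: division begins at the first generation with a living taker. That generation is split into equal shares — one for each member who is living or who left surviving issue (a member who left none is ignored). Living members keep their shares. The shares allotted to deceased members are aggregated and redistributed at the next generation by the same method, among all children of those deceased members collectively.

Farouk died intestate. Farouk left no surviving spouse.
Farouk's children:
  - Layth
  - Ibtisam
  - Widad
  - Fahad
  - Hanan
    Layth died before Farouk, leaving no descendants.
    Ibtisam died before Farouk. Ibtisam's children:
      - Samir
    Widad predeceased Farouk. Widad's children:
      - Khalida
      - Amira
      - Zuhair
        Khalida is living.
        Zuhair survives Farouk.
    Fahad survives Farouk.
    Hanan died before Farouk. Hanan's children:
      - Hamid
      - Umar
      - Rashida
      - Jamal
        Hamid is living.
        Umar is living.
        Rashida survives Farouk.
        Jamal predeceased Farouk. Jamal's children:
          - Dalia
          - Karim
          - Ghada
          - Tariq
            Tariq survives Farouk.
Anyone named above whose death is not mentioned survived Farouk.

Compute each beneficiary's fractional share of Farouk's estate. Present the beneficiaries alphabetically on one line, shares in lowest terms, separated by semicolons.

There is no surviving spouse, so the entire estate passes to Farouk's descendants per capita at each generation.
At generation 1 (Ibtisam, Widad, Fahad, Hanan) there are 4 shares of (1)/4 = 1/4 each.
Living: Fahad — each takes 1/4.
Deceased: Ibtisam, Widad, and Hanan. Their combined 3/4 is pooled and carried to generation 2.
At generation 2 (Samir, Khalida, Amira, Zuhair, Hamid, Umar, Rashida, Jamal) there are 8 shares of (3/4)/8 = 3/32 each.
Living: Samir, Khalida, Amira, Zuhair, Hamid, Umar, and Rashida — each takes 3/32.
Deceased: Jamal. That 3/32 share is carried to generation 3.
At generation 3 (Dalia, Karim, Ghada, Tariq) there are 4 shares of (3/32)/4 = 3/128 each.
Living: Dalia, Karim, Ghada, and Tariq — each takes 3/128.

Amira 3/32; Dalia 3/128; Fahad 1/4; Ghada 3/128; Hamid 3/32; Karim 3/128; Khalida 3/32; Rashida 3/32; Samir 3/32; Tariq 3/128; Umar 3/32; Zuhair 3/32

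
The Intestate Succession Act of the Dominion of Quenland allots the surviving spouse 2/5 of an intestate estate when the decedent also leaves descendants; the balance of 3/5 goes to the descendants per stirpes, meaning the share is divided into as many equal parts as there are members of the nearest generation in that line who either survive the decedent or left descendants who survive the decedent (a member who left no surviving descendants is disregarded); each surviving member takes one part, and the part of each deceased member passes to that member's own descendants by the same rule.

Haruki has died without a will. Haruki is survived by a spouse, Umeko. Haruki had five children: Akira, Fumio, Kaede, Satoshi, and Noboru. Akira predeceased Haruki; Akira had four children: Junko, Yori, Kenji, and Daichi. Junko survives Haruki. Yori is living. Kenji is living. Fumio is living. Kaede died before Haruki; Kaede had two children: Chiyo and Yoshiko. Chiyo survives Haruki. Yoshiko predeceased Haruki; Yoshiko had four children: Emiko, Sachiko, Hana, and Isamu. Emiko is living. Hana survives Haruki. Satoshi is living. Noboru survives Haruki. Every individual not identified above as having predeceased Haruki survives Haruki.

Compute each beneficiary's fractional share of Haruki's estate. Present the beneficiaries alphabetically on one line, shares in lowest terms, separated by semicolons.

Umeko, as surviving spouse, takes 2/5.
The remaining 3/5 passes to Haruki's descendants per stirpes.
The 3/5 is divided into 5 equal shares of 3/25 among Akira, Fumio, Kaede, Satoshi, Noboru.
Akira predeceased; the 3/25 allotted to Akira's branch passes to Akira's issue by representation.
The 3/25 is divided into 4 equal shares of 3/100 among Junko, Yori, Kenji, Daichi.
Junko is living and takes 3/100.
Yori is living and takes 3/100.
Kenji is living and takes 3/100.
Daichi is living and takes 3/100.
Fumio is living and takes 3/25.
Kaede predeceased; the 3/25 allotted to Kaede's branch passes to Kaede's issue by representation.
The 3/25 is divided into 2 equal shares of 3/50 among Chiyo, Yoshiko.
Chiyo is living and takes 3/50.
Yoshiko predeceased; the 3/50 allotted to Yoshiko's branch passes to Yoshiko's issue by representation.
The 3/50 is divided into 4 equal shares of 3/200 among Emiko, Sachiko, Hana, Isamu.
Emiko is living and takes 3/200.
Sachiko is living and takes 3/200.
Hana is living and takes 3/200.
Isamu is living and takes 3/200.
Satoshi is living and takes 3/25.
Noboru is living and takes 3/25.

Chiyo 3/50; Daichi 3/100; Emiko 3/200; Fumio 3/25; Hana 3/200; Isamu 3/200; Junko 3/100; Kenji 3/100; Noboru 3/25; Sachiko 3/200; Satoshi 3/25; Umeko 2/5; Yori 3/100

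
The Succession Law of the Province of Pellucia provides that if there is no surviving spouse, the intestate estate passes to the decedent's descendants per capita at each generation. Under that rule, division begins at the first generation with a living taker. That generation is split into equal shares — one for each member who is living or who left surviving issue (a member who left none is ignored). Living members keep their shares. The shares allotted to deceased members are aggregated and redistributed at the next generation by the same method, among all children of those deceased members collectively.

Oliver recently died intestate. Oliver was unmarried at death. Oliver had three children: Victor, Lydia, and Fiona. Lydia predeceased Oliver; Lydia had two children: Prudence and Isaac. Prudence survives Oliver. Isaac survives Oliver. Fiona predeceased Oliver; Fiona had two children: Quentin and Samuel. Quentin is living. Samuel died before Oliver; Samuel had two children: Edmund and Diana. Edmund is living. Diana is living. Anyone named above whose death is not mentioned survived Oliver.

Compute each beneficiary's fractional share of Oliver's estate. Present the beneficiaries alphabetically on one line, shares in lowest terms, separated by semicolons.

Diana 1/12; Edmund 1/12; Isaac 1/6; Prudence 1/6; Quentin 1/6; Victor 1/3

There is no surviving spouse, so the entire estate passes to Oliver's descendants per capita at each generation.
At generation 1 (Victor, Lydia, Fiona) there are 3 shares of (1)/3 = 1/3 each.
Living: Victor — each takes 1/3.
Deceased: Lydia and Fiona. Their combined 2/3 is pooled and carried to generation 2.
At generation 2 (Prudence, Isaac, Quentin, Samuel) there are 4 shares of (2/3)/4 = 1/6 each.
Living: Prudence, Isaac, and Quentin — each takes 1/6.
Deceased: Samuel. That 1/6 share is carried to generation 3.
At generation 3 (Edmund, Diana) there are 2 shares of (1/6)/2 = 1/12 each.
Living: Edmund and Diana — each takes 1/12.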